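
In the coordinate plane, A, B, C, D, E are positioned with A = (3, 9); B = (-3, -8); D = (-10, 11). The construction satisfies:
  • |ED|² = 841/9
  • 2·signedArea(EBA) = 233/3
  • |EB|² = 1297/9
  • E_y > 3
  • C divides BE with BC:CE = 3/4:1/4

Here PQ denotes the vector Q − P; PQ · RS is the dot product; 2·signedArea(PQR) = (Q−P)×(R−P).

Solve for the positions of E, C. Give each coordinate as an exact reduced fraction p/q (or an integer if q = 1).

1. E_x = -10/3  [line -17·x + 6·y + -242/3 = 0 ∩ |EB|² = 1297/9]
2. E_y = 4  [line -17·x + 6·y + -242/3 = 0 ∩ |EB|² = 1297/9]
   → E = (-10/3, 4)
3. C_x = -13/4  [C divides BE with BC:CE = 3/4:1/4]
4. C_y = 1  [C divides BE with BC:CE = 3/4:1/4]
   → C = (-13/4, 1)

C = (-13/4, 1)
E = (-10/3, 4)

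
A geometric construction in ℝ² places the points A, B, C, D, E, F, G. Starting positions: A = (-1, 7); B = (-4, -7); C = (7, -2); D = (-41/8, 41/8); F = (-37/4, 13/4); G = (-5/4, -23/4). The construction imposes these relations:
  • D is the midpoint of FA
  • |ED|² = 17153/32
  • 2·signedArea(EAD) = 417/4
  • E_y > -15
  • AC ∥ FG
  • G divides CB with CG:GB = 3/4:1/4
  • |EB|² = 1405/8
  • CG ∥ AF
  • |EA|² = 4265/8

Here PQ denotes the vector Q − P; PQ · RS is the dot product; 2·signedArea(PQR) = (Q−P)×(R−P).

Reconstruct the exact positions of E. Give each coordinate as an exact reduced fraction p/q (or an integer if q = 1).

1. E_x = 27/4  [line 15/8·x + -33/8·y + -147/2 = 0 ∩ |EB|² = 1405/8]
2. E_y = -59/4  [line 15/8·x + -33/8·y + -147/2 = 0 ∩ |EB|² = 1405/8]
   → E = (27/4, -59/4)

E = (27/4, -59/4)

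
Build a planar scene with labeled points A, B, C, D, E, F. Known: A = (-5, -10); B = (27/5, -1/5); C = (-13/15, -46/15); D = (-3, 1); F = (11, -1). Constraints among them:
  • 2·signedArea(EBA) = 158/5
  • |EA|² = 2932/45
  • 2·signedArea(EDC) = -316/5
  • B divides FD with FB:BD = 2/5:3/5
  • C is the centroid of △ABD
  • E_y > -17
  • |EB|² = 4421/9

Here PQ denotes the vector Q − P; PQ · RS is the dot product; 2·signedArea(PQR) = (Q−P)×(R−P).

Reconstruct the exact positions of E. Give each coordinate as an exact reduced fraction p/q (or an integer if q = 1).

1. E_x = -137/15  [2·signedArea(EBA) = 158/5 ∩ 2·signedArea(EDC) = -316/5]
2. E_y = -254/15  [2·signedArea(EBA) = 158/5 ∩ 2·signedArea(EDC) = -316/5]
   → E = (-137/15, -254/15)

E = (-137/15, -254/15)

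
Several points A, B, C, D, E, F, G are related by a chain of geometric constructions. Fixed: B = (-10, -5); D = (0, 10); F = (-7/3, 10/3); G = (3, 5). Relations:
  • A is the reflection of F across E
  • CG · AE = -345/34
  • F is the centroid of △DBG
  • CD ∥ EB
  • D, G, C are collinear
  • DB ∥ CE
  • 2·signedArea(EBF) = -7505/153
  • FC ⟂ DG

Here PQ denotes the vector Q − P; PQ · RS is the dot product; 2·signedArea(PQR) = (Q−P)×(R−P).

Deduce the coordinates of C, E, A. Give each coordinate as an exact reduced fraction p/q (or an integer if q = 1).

A = (-664/51, -1075/51)
C = (79/34, 625/102)
E = (-261/34, -905/102)

1. C_x = 79/34  [D, G, C are collinear ∩ FC ⟂ DG]
2. C_y = 625/102  [D, G, C are collinear ∩ FC ⟂ DG]
   → C = (79/34, 625/102)
3. E_x = -261/34  [CD ∥ EB ∩ DB ∥ CE]
4. E_y = -905/102  [CD ∥ EB ∩ DB ∥ CE]
   → E = (-261/34, -905/102)
5. A_x = -664/51  [A is the reflection of F across E]
6. A_y = -1075/51  [A is the reflection of F across E]
   → A = (-664/51, -1075/51)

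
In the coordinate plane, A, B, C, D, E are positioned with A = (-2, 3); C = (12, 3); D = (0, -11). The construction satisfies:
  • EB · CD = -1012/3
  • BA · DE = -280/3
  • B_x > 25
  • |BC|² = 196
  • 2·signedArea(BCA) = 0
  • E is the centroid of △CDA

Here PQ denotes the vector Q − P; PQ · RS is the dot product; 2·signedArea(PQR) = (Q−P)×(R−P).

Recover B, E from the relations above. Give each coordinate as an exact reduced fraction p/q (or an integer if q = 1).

1. B_y = 3  [2·signedArea(BCA) = 0]
2. B_x = 26  [|BC|² = 196]
   → B = (26, 3)
3. E_x = 10/3  [E is the centroid of △CDA]
4. E_y = -5/3  [E is the centroid of △CDA]
   → E = (10/3, -5/3)

B = (26, 3)
E = (10/3, -5/3)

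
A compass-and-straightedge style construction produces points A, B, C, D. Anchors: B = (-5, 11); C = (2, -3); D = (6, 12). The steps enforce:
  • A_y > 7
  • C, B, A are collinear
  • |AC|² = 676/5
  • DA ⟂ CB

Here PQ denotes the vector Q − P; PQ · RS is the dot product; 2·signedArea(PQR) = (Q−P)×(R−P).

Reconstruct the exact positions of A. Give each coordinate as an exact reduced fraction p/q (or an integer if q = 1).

A = (-16/5, 37/5)

1. A_x = -16/5  [C, B, A are collinear ∩ DA ⟂ CB]
2. A_y = 37/5  [C, B, A are collinear ∩ DA ⟂ CB]
   → A = (-16/5, 37/5)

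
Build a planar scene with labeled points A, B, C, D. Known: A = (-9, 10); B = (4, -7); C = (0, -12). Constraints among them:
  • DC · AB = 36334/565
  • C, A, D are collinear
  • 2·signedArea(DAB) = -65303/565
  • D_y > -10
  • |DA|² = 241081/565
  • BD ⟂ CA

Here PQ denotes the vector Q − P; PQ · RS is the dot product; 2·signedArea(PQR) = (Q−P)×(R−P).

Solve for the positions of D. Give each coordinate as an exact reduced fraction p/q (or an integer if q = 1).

D = (-666/565, -5152/565)

1. D_x = -666/565  [C, A, D are collinear ∩ BD ⟂ CA]
2. D_y = -5152/565  [C, A, D are collinear ∩ BD ⟂ CA]
   → D = (-666/565, -5152/565)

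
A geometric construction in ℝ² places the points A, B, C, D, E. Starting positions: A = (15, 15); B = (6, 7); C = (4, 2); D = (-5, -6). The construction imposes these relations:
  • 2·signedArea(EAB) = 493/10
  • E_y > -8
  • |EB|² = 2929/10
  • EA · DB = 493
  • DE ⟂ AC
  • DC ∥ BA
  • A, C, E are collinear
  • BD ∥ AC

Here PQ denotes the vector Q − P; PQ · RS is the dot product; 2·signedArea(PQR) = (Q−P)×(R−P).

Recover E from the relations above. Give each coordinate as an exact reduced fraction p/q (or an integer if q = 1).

E = (-37/10, -71/10)

1. E_x = -37/10  [A, C, E are collinear ∩ DE ⟂ AC]
2. E_y = -71/10  [A, C, E are collinear ∩ DE ⟂ AC]
   → E = (-37/10, -71/10)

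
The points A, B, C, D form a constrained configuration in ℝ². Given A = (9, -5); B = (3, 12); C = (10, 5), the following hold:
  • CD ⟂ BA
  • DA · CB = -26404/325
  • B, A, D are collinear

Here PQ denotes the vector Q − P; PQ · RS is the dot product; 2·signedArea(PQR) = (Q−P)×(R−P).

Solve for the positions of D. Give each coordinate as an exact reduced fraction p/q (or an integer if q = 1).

D = (1941/325, 1163/325)

1. D_x = 1941/325  [B, A, D are collinear ∩ CD ⟂ BA]
2. D_y = 1163/325  [B, A, D are collinear ∩ CD ⟂ BA]
   → D = (1941/325, 1163/325)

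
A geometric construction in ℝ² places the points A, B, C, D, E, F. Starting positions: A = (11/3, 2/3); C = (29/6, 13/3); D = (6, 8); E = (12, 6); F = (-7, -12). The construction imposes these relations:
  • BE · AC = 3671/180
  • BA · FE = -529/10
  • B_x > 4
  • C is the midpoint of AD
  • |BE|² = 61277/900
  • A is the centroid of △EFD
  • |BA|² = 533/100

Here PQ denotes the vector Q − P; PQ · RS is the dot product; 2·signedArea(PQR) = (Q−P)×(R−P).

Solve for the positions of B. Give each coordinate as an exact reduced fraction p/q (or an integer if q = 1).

1. B_x = 131/30  [BA · FE = -529/10 ∩ BE · AC = 3671/180]
2. B_y = 43/15  [BA · FE = -529/10 ∩ BE · AC = 3671/180]
   → B = (131/30, 43/15)

B = (131/30, 43/15)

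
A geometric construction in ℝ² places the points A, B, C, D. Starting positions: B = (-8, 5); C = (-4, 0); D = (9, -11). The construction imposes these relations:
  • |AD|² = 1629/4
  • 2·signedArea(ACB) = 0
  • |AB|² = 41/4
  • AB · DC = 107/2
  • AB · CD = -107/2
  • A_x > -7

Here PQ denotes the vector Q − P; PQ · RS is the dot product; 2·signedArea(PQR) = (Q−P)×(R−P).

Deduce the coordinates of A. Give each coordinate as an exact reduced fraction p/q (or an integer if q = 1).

1. A_x = -6  [2·signedArea(ACB) = 0 ∩ AB · DC = 107/2]
2. A_y = 5/2  [2·signedArea(ACB) = 0 ∩ AB · DC = 107/2]
   → A = (-6, 5/2)

A = (-6, 5/2)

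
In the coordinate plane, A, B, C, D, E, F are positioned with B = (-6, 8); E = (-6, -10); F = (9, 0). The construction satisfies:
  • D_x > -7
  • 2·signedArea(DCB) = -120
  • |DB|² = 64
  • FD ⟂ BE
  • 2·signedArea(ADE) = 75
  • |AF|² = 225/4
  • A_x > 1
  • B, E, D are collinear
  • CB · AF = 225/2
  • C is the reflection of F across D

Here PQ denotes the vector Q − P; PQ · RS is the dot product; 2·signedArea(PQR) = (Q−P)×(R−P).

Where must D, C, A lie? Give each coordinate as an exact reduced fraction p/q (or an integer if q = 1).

1. D_x = -6  [B, E, D are collinear ∩ FD ⟂ BE]
2. D_y = 0  [B, E, D are collinear ∩ FD ⟂ BE]
   → D = (-6, 0)
3. C_x = -21  [C is the reflection of F across D]
4. C_y = 0  [C is the reflection of F across D]
   → C = (-21, 0)
5. A_x = 3/2  [2·signedArea(ADE) = 75 ∩ CB · AF = 225/2]
6. A_y = 0  [2·signedArea(ADE) = 75 ∩ CB · AF = 225/2]
   → A = (3/2, 0)

A = (3/2, 0)
C = (-21, 0)
D = (-6, 0)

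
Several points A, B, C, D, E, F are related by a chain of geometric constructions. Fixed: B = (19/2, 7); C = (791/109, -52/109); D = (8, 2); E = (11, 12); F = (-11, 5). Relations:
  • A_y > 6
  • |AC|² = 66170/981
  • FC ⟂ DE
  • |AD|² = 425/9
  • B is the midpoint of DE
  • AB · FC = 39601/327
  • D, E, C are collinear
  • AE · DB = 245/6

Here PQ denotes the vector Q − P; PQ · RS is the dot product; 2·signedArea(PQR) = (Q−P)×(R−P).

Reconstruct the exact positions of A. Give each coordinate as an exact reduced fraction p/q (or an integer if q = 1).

1. A_x = 8/3  [AE · DB = 245/6 ∩ AB · FC = 39601/327]
2. A_y = 19/3  [AE · DB = 245/6 ∩ AB · FC = 39601/327]
   → A = (8/3, 19/3)

A = (8/3, 19/3)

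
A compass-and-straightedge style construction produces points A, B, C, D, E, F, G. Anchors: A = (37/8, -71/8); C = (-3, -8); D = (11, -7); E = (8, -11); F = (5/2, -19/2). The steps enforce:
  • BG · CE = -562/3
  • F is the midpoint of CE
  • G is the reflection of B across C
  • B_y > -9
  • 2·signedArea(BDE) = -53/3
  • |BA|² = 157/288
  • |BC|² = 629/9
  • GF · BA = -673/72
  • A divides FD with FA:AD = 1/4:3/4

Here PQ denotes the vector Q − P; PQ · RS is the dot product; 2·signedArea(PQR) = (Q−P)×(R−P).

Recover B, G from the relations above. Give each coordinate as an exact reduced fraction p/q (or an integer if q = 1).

B = (16/3, -26/3)
G = (-34/3, -22/3)

1. B_x = 16/3  [line 4·x + -3·y + -142/3 = 0 ∩ |BC|² = 629/9]
2. B_y = -26/3  [line 4·x + -3·y + -142/3 = 0 ∩ |BC|² = 629/9]
   → B = (16/3, -26/3)
3. G_x = -34/3  [G is the reflection of B across C]
4. G_y = -22/3  [G is the reflection of B across C]
   → G = (-34/3, -22/3)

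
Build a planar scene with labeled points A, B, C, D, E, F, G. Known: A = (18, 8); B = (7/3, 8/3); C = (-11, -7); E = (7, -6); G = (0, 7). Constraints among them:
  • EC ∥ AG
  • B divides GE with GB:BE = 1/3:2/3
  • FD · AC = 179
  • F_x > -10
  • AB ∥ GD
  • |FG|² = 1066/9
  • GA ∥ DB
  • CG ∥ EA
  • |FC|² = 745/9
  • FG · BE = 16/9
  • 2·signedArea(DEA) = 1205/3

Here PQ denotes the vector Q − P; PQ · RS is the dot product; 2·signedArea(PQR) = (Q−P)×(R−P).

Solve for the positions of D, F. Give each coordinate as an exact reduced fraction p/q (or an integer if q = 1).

1. D_x = -47/3  [GA ∥ DB ∩ AB ∥ GD]
2. D_y = 5/3  [GA ∥ DB ∩ AB ∥ GD]
   → D = (-47/3, 5/3)
3. F_x = -29/3  [FG · BE = 16/9 ∩ FD · AC = 179]
4. F_y = 2  [FG · BE = 16/9 ∩ FD · AC = 179]
   → F = (-29/3, 2)

D = (-47/3, 5/3)
F = (-29/3, 2)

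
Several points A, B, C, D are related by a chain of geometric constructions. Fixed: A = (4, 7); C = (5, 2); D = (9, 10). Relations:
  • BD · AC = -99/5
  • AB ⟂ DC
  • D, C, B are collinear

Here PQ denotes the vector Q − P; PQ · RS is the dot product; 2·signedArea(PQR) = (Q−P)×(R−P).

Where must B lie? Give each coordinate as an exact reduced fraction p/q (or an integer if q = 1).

1. B_x = 34/5  [D, C, B are collinear ∩ AB ⟂ DC]
2. B_y = 28/5  [D, C, B are collinear ∩ AB ⟂ DC]
   → B = (34/5, 28/5)

B = (34/5, 28/5)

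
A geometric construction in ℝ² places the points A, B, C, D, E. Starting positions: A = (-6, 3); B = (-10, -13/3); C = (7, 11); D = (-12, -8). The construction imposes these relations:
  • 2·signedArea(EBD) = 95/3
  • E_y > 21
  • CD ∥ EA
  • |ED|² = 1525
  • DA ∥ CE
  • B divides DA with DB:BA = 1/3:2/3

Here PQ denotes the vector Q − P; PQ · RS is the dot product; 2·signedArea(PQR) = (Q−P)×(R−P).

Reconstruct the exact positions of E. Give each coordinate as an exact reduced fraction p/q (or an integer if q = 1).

E = (13, 22)

1. E_x = 13  [CD ∥ EA ∩ DA ∥ CE]
2. E_y = 22  [CD ∥ EA ∩ DA ∥ CE]
   → E = (13, 22)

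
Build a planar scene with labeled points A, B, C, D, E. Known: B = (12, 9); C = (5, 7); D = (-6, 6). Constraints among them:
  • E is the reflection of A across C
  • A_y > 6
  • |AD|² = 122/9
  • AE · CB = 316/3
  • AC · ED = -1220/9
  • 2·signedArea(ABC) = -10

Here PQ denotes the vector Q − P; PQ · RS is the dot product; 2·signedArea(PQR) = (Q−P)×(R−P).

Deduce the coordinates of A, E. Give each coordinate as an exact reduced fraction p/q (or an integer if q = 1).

1. A_x = -7/3  [line 2·x + -7·y + 49 = 0 ∩ |AD|² = 122/9]
2. A_y = 19/3  [line 2·x + -7·y + 49 = 0 ∩ |AD|² = 122/9]
   → A = (-7/3, 19/3)
3. E_x = 37/3  [E is the reflection of A across C]
4. E_y = 23/3  [E is the reflection of A across C]
   → E = (37/3, 23/3)

A = (-7/3, 19/3)
E = (37/3, 23/3)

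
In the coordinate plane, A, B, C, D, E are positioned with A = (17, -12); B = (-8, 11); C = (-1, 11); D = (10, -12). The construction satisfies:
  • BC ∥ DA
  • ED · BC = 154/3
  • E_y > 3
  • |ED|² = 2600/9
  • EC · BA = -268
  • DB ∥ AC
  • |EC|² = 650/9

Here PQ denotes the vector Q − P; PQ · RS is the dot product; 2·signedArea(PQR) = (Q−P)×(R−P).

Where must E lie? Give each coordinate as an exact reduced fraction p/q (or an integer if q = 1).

E = (8/3, 10/3)

1. E_x = 8/3  [ED · BC = 154/3 ∩ EC · BA = -268]
2. E_y = 10/3  [ED · BC = 154/3 ∩ EC · BA = -268]
   → E = (8/3, 10/3)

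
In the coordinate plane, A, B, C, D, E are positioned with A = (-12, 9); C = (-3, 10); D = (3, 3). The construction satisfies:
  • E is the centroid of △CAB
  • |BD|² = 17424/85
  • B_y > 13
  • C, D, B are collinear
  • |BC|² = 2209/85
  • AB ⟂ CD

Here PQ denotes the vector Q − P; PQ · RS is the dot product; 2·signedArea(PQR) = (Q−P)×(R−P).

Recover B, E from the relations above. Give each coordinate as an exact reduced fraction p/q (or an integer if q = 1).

1. B_x = -537/85  [C, D, B are collinear ∩ AB ⟂ CD]
2. B_y = 1179/85  [C, D, B are collinear ∩ AB ⟂ CD]
   → B = (-537/85, 1179/85)
3. E_x = -604/85  [E is the centroid of △CAB]
4. E_y = 2794/255  [E is the centroid of △CAB]
   → E = (-604/85, 2794/255)

B = (-537/85, 1179/85)
E = (-604/85, 2794/255)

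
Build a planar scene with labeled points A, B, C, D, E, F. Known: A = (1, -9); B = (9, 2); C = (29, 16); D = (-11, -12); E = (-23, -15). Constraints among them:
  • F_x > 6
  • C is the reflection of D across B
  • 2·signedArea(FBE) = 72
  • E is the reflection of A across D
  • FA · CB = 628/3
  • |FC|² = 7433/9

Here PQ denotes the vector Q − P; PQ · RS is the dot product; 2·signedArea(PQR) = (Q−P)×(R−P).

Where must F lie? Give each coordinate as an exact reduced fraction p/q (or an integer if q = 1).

1. F_x = 19/3  [FA · CB = 628/3 ∩ 2·signedArea(FBE) = 72]
2. F_y = -5/3  [FA · CB = 628/3 ∩ 2·signedArea(FBE) = 72]
   → F = (19/3, -5/3)

F = (19/3, -5/3)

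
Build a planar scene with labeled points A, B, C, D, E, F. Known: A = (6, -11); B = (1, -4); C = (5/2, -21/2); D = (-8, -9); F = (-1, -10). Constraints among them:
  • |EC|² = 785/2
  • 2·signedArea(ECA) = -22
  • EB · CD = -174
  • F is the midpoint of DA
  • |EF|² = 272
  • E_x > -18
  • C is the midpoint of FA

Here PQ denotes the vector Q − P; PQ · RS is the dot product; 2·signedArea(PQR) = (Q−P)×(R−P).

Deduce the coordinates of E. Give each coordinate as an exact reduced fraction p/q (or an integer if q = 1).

E = (-17, -14)

1. E_x = -17  [2·signedArea(ECA) = -22 ∩ EB · CD = -174]
2. E_y = -14  [2·signedArea(ECA) = -22 ∩ EB · CD = -174]
   → E = (-17, -14)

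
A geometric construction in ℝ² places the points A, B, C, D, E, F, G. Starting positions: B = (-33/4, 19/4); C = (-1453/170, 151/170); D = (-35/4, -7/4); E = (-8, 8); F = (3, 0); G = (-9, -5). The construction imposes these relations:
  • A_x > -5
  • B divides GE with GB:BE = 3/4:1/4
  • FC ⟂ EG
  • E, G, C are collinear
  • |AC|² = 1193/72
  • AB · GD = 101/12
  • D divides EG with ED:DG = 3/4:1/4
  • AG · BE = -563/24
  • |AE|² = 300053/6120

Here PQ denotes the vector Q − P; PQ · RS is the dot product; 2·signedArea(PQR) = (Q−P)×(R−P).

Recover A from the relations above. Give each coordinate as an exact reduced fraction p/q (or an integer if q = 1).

1. A_x = -4691/1020  [line -1/4·x + -13/4·y + 119/24 = 0 ∩ |AE|² = 300053/6120]
2. A_y = 639/340  [line -1/4·x + -13/4·y + 119/24 = 0 ∩ |AE|² = 300053/6120]
   → A = (-4691/1020, 639/340)

A = (-4691/1020, 639/340)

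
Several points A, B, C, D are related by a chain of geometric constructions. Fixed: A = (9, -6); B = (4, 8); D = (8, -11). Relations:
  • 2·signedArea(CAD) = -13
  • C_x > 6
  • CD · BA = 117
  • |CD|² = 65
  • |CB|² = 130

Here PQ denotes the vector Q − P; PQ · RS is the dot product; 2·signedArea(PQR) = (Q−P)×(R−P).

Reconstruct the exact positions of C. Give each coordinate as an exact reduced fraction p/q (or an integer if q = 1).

1. C_x = 7  [2·signedArea(CAD) = -13 ∩ CD · BA = 117]
2. C_y = -3  [2·signedArea(CAD) = -13 ∩ CD · BA = 117]
   → C = (7, -3)

C = (7, -3)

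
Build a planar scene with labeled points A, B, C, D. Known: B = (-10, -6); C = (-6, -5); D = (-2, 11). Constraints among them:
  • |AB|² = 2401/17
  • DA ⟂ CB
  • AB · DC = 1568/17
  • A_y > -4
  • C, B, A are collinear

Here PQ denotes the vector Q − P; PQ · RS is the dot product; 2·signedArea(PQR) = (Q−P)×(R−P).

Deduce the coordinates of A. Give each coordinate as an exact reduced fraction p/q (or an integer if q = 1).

A = (26/17, -53/17)

1. A_x = 26/17  [C, B, A are collinear ∩ DA ⟂ CB]
2. A_y = -53/17  [C, B, A are collinear ∩ DA ⟂ CB]
   → A = (26/17, -53/17)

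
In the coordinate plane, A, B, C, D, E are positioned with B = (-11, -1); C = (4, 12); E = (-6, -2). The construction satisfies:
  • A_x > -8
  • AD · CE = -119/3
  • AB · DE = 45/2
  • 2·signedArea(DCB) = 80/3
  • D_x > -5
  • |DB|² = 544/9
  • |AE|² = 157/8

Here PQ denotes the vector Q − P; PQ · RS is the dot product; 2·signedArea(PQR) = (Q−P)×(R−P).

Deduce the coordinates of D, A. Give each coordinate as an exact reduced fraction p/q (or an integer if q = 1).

1. D_x = -13/3  [line 13·x + -15·y + 304/3 = 0 ∩ |DB|² = 544/9]
2. D_y = 3  [line 13·x + -15·y + 304/3 = 0 ∩ |DB|² = 544/9]
   → D = (-13/3, 3)
3. A_x = -29/4  [AB · DE = 45/2 ∩ AD · CE = -119/3]
4. A_y = 9/4  [AB · DE = 45/2 ∩ AD · CE = -119/3]
   → A = (-29/4, 9/4)

A = (-29/4, 9/4)
D = (-13/3, 3)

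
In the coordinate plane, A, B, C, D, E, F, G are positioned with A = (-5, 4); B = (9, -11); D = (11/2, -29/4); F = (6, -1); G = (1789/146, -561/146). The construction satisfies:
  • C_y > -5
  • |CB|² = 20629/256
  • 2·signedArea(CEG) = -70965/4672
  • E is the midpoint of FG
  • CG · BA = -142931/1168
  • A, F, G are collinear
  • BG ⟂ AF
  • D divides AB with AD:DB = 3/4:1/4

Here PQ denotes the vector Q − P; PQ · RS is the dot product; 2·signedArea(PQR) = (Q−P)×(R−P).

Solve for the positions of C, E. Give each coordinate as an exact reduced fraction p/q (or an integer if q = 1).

1. C_x = 23/8  [line 14·x + -15·y + -1709/16 = 0 ∩ |CB|² = 20629/256]
2. C_y = -71/16  [line 14·x + -15·y + -1709/16 = 0 ∩ |CB|² = 20629/256]
   → C = (23/8, -71/16)
3. E_x = 2665/292  [E is the midpoint of FG]
4. E_y = -707/292  [E is the midpoint of FG]
   → E = (2665/292, -707/292)

C = (23/8, -71/16)
E = (2665/292, -707/292)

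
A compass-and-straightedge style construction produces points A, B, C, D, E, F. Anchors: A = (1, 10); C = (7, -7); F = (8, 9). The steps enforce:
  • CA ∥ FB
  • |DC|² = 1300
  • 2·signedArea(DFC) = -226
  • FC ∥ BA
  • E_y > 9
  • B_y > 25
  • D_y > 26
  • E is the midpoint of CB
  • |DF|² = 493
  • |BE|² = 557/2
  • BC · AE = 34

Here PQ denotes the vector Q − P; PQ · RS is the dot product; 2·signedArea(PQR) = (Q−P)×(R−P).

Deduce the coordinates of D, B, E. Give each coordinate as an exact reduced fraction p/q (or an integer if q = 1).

1. D_x = -5  [line 16·x + -1·y + 107 = 0 ∩ |DF|² = 493]
2. D_y = 27  [line 16·x + -1·y + 107 = 0 ∩ |DF|² = 493]
   → D = (-5, 27)
3. B_x = 2  [FC ∥ BA ∩ CA ∥ FB]
4. B_y = 26  [FC ∥ BA ∩ CA ∥ FB]
   → B = (2, 26)
5. E_x = 9/2  [E is the midpoint of CB]
6. E_y = 19/2  [E is the midpoint of CB]
   → E = (9/2, 19/2)

B = (2, 26)
D = (-5, 27)
E = (9/2, 19/2)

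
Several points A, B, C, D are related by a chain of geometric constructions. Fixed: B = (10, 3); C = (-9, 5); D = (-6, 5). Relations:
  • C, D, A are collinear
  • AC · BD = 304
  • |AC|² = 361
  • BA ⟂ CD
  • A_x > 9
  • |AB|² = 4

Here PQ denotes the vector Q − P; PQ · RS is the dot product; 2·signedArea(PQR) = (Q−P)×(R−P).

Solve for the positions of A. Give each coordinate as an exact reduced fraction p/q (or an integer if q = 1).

1. A_x = 10  [C, D, A are collinear ∩ BA ⟂ CD]
2. A_y = 5  [C, D, A are collinear ∩ BA ⟂ CD]
   → A = (10, 5)

A = (10, 5)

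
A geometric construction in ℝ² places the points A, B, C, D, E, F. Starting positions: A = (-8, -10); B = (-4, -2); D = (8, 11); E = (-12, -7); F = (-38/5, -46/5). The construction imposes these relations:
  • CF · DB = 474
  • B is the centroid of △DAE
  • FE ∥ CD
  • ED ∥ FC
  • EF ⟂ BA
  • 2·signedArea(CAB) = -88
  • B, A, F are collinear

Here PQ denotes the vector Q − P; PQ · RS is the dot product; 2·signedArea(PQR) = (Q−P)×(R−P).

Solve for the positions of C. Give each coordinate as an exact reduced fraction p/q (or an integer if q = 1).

1. C_x = 62/5  [FE ∥ CD ∩ ED ∥ FC]
2. C_y = 44/5  [FE ∥ CD ∩ ED ∥ FC]
   → C = (62/5, 44/5)

C = (62/5, 44/5)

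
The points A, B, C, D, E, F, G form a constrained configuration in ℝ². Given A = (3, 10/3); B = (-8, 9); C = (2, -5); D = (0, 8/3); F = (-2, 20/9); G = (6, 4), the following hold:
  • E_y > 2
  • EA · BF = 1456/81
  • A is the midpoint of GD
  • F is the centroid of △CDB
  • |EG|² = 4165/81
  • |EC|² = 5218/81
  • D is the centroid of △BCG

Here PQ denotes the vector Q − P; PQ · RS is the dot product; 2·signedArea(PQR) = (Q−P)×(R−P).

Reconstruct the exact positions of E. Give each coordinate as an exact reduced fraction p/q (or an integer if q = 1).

1. E_x = -1  [line -6·x + 61/9·y + -1828/81 = 0 ∩ |EC|² = 5218/81]
2. E_y = 22/9  [line -6·x + 61/9·y + -1828/81 = 0 ∩ |EC|² = 5218/81]
   → E = (-1, 22/9)

E = (-1, 22/9)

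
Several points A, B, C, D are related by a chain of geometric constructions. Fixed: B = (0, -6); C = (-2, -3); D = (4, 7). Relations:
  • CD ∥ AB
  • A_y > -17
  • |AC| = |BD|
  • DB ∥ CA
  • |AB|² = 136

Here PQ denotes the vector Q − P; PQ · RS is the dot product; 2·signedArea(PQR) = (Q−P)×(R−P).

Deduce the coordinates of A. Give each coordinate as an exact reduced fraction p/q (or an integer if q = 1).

A = (-6, -16)

1. A_x = -6  [CD ∥ AB ∩ DB ∥ CA]
2. A_y = -16  [CD ∥ AB ∩ DB ∥ CA]
   → A = (-6, -16)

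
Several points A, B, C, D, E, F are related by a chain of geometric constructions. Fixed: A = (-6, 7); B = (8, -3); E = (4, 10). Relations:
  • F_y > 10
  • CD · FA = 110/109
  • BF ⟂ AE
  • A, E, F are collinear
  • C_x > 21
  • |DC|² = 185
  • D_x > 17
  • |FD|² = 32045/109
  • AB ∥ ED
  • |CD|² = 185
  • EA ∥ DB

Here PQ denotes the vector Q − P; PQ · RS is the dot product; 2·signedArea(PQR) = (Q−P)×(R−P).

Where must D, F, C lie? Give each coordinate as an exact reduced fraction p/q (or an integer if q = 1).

C = (22, -13)
D = (18, 0)
F = (446/109, 1093/109)

1. D_x = 18  [EA ∥ DB ∩ AB ∥ ED]
2. D_y = 0  [EA ∥ DB ∩ AB ∥ ED]
   → D = (18, 0)
3. F_x = 446/109  [A, E, F are collinear ∩ BF ⟂ AE]
4. F_y = 1093/109  [A, E, F are collinear ∩ BF ⟂ AE]
   → F = (446/109, 1093/109)
5. C_x = 22  [line 1100/109·x + 330/109·y + -19910/109 = 0 ∩ |CD|² = 185]
6. C_y = -13  [line 1100/109·x + 330/109·y + -19910/109 = 0 ∩ |CD|² = 185]
   → C = (22, -13)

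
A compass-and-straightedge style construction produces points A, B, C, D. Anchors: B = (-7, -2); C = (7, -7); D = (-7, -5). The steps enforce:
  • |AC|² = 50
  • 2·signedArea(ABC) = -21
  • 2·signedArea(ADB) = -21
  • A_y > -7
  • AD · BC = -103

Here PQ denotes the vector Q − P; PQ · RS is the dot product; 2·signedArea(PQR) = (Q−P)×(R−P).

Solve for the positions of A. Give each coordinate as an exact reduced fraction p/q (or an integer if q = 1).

1. A_x = 0  [2·signedArea(ABC) = -21 ∩ 2·signedArea(ADB) = -21]
2. A_y = -6  [2·signedArea(ABC) = -21 ∩ 2·signedArea(ADB) = -21]
   → A = (0, -6)

A = (0, -6)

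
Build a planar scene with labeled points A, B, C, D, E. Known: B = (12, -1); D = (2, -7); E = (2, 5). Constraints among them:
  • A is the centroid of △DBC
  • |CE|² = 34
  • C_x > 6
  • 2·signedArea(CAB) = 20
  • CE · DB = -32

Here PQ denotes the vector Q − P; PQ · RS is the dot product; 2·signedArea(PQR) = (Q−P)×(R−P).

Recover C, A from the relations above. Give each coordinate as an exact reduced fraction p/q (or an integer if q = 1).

1. C_x = 7  [line -10·x + -6·y + 82 = 0 ∩ |CE|² = 34]
2. C_y = 2  [line -10·x + -6·y + 82 = 0 ∩ |CE|² = 34]
   → C = (7, 2)
3. A_x = 7  [A is the centroid of △DBC]
4. A_y = -2  [A is the centroid of △DBC]
   → A = (7, -2)

A = (7, -2)
C = (7, 2)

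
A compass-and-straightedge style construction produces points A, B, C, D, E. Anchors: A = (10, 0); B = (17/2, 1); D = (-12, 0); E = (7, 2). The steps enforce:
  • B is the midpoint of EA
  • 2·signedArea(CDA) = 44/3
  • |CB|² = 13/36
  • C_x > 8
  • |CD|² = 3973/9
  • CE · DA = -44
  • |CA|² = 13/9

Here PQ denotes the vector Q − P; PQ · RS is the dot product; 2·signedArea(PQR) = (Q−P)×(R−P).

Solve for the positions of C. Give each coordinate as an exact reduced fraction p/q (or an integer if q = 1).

C = (9, 2/3)

1. C_x = 9  [CE · DA = -44 ∩ 2·signedArea(CDA) = 44/3]
2. C_y = 2/3  [CE · DA = -44 ∩ 2·signedArea(CDA) = 44/3]
   → C = (9, 2/3)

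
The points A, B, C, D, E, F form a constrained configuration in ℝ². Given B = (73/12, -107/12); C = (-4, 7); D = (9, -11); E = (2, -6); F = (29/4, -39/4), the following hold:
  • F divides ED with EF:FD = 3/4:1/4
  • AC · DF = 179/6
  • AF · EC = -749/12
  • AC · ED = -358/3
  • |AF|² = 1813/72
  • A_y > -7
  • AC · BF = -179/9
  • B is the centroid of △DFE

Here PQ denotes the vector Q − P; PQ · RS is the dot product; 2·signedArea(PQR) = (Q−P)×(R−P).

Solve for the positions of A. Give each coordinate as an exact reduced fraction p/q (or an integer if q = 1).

1. A_x = 19/6  [AC · DF = 179/6 ∩ AF · EC = -749/12]
2. A_y = -41/6  [AC · DF = 179/6 ∩ AF · EC = -749/12]
   → A = (19/6, -41/6)

A = (19/6, -41/6)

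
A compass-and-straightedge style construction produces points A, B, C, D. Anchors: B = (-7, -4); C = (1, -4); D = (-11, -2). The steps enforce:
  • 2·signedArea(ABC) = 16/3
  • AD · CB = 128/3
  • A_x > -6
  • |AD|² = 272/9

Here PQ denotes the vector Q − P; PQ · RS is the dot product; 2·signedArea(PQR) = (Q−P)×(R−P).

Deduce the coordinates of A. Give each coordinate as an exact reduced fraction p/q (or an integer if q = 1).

A = (-17/3, -10/3)

1. A_x = -17/3  [AD · CB = 128/3 ∩ 2·signedArea(ABC) = 16/3]
2. A_y = -10/3  [AD · CB = 128/3 ∩ 2·signedArea(ABC) = 16/3]
   → A = (-17/3, -10/3)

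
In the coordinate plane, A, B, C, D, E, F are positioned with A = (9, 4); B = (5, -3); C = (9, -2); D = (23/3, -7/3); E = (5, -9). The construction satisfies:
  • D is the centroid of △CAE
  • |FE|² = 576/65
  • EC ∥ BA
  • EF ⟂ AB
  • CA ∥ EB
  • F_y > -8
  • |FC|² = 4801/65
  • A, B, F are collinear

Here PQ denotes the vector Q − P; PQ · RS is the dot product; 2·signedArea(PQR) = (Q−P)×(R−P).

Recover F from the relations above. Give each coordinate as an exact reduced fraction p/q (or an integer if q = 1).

F = (157/65, -489/65)

1. F_x = 157/65  [A, B, F are collinear ∩ EF ⟂ AB]
2. F_y = -489/65  [A, B, F are collinear ∩ EF ⟂ AB]
   → F = (157/65, -489/65)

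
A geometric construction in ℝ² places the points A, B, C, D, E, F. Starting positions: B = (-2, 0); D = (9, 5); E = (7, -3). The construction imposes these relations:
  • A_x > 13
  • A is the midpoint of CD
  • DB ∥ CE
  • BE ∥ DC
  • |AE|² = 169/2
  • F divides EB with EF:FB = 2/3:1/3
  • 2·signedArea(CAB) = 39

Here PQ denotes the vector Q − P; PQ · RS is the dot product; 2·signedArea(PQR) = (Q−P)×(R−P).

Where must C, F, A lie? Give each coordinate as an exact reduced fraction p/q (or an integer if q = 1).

1. C_x = 18  [DB ∥ CE ∩ BE ∥ DC]
2. C_y = 2  [DB ∥ CE ∩ BE ∥ DC]
   → C = (18, 2)
3. F_x = 1  [F divides EB with EF:FB = 2/3:1/3]
4. F_y = -1  [F divides EB with EF:FB = 2/3:1/3]
   → F = (1, -1)
5. A_x = 27/2  [A is the midpoint of CD]
6. A_y = 7/2  [A is the midpoint of CD]
   → A = (27/2, 7/2)

A = (27/2, 7/2)
C = (18, 2)
F = (1, -1)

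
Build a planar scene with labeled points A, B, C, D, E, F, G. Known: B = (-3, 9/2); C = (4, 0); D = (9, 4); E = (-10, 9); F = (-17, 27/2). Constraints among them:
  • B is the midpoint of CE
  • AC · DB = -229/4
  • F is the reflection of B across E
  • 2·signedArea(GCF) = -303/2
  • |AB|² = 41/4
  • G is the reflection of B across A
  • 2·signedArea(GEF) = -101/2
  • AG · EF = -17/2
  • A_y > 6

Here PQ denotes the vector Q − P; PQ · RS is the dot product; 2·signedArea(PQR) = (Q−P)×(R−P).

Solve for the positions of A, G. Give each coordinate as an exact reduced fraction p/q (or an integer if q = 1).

A = (-1/2, 13/2)
G = (2, 17/2)

1. A_x = -1/2  [line 12·x + -1/2·y + 37/4 = 0 ∩ |AB|² = 41/4]
2. A_y = 13/2  [line 12·x + -1/2·y + 37/4 = 0 ∩ |AB|² = 41/4]
   → A = (-1/2, 13/2)
3. G_x = 2  [G is the reflection of B across A]
4. G_y = 17/2  [G is the reflection of B across A]
   → G = (2, 17/2)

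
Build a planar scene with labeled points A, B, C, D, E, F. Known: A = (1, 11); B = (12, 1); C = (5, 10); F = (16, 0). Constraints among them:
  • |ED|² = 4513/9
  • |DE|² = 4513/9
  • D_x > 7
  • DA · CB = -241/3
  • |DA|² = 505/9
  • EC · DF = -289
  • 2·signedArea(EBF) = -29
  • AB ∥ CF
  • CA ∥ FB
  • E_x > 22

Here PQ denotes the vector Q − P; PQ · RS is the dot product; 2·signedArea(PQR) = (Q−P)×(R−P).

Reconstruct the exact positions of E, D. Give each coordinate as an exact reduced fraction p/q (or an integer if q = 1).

1. D_x = 22/3  [line -7·x + 9·y + -35/3 = 0 ∩ |DA|² = 505/9]
2. D_y = 7  [line -7·x + 9·y + -35/3 = 0 ∩ |DA|² = 505/9]
   → D = (22/3, 7)
3. E_x = 23  [EC · DF = -289 ∩ 2·signedArea(EBF) = -29]
4. E_y = -9  [EC · DF = -289 ∩ 2·signedArea(EBF) = -29]
   → E = (23, -9)

D = (22/3, 7)
E = (23, -9)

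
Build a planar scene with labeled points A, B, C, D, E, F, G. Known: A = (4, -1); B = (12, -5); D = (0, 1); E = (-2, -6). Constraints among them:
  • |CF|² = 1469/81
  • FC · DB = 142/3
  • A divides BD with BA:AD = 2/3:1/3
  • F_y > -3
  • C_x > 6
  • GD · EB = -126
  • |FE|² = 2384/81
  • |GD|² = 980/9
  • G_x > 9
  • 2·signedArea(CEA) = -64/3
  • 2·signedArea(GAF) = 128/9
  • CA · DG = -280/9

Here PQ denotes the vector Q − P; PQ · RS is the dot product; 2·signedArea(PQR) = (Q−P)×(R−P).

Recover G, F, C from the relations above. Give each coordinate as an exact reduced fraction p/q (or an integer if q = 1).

1. G_x = 28/3  [line -14·x + -1·y + 127 = 0 ∩ |GD|² = 980/9]
2. G_y = -11/3  [line -14·x + -1·y + 127 = 0 ∩ |GD|² = 980/9]
   → G = (28/3, -11/3)
3. C_x = 20/3  [CA · DG = -280/9 ∩ 2·signedArea(CEA) = -64/3]
4. C_y = -7/3  [CA · DG = -280/9 ∩ 2·signedArea(CEA) = -64/3]
   → C = (20/3, -7/3)
5. F_x = 22/9  [FC · DB = 142/3 ∩ 2·signedArea(GAF) = 128/9]
6. F_y = -26/9  [FC · DB = 142/3 ∩ 2·signedArea(GAF) = 128/9]
   → F = (22/9, -26/9)

C = (20/3, -7/3)
F = (22/9, -26/9)
G = (28/3, -11/3)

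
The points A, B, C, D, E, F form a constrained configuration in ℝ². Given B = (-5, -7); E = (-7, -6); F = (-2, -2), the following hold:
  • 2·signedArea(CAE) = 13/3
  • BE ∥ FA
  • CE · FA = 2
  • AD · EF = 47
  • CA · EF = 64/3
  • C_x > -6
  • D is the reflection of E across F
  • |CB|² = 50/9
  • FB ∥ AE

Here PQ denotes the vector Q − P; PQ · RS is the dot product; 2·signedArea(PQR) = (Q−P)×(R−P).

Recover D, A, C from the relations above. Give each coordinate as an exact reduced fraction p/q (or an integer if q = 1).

A = (-4, -1)
C = (-16/3, -14/3)
D = (3, 2)

1. D_x = 3  [D is the reflection of E across F]
2. D_y = 2  [D is the reflection of E across F]
   → D = (3, 2)
3. A_x = -4  [FB ∥ AE ∩ BE ∥ FA]
4. A_y = -1  [FB ∥ AE ∩ BE ∥ FA]
   → A = (-4, -1)
5. C_x = -16/3  [CA · EF = 64/3 ∩ CE · FA = 2]
6. C_y = -14/3  [CA · EF = 64/3 ∩ CE · FA = 2]
   → C = (-16/3, -14/3)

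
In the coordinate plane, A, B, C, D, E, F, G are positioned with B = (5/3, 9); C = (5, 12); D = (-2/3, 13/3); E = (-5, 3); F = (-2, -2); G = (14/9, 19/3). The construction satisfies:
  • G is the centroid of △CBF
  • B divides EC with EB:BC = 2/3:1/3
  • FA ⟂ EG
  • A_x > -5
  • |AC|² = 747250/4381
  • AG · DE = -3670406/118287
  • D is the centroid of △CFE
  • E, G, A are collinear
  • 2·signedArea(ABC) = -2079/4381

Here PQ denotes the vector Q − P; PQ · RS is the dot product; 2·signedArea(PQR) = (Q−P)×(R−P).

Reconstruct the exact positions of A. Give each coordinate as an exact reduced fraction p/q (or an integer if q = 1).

A = (-20312/4381, 13953/4381)

1. A_x = -20312/4381  [E, G, A are collinear ∩ FA ⟂ EG]
2. A_y = 13953/4381  [E, G, A are collinear ∩ FA ⟂ EG]
   → A = (-20312/4381, 13953/4381)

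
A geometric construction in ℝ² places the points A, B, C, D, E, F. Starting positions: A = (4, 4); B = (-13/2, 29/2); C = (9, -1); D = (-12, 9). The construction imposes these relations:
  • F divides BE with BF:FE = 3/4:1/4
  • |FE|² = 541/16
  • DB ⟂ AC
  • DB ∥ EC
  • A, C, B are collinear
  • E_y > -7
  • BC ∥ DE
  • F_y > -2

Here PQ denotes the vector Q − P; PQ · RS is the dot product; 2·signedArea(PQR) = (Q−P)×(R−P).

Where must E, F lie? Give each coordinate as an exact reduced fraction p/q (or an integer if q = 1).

1. E_x = 7/2  [DB ∥ EC ∩ BC ∥ DE]
2. E_y = -13/2  [DB ∥ EC ∩ BC ∥ DE]
   → E = (7/2, -13/2)
3. F_x = 1  [F divides BE with BF:FE = 3/4:1/4]
4. F_y = -5/4  [F divides BE with BF:FE = 3/4:1/4]
   → F = (1, -5/4)

E = (7/2, -13/2)
F = (1, -5/4)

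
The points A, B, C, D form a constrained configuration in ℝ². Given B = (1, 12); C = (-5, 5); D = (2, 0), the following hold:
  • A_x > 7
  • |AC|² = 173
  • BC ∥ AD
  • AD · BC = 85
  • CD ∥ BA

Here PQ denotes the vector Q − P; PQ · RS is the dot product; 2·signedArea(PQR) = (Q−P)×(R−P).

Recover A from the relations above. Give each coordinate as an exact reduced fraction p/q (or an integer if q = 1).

A = (8, 7)

1. A_x = 8  [BC ∥ AD ∩ CD ∥ BA]
2. A_y = 7  [BC ∥ AD ∩ CD ∥ BA]
   → A = (8, 7)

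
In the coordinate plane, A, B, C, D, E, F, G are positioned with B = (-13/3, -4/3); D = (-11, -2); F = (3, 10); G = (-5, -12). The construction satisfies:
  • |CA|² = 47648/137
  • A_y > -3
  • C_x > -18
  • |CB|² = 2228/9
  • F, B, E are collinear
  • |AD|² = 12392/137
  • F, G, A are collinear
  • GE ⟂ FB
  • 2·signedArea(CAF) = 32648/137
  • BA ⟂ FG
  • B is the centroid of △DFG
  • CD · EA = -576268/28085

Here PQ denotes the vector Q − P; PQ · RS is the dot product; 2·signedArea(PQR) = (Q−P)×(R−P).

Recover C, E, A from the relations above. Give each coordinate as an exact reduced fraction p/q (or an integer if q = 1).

A = (-205/137, -324/137)
C = (-17, 8)
E = (-1926/205, -1877/205)

1. E_x = -1926/205  [F, B, E are collinear ∩ GE ⟂ FB]
2. E_y = -1877/205  [F, B, E are collinear ∩ GE ⟂ FB]
   → E = (-1926/205, -1877/205)
3. A_x = -205/137  [F, G, A are collinear ∩ BA ⟂ FG]
4. A_y = -324/137  [F, G, A are collinear ∩ BA ⟂ FG]
   → A = (-205/137, -324/137)
5. C_x = -17  [2·signedArea(CAF) = 32648/137 ∩ CD · EA = -576268/28085]
6. C_y = 8  [2·signedArea(CAF) = 32648/137 ∩ CD · EA = -576268/28085]
   → C = (-17, 8)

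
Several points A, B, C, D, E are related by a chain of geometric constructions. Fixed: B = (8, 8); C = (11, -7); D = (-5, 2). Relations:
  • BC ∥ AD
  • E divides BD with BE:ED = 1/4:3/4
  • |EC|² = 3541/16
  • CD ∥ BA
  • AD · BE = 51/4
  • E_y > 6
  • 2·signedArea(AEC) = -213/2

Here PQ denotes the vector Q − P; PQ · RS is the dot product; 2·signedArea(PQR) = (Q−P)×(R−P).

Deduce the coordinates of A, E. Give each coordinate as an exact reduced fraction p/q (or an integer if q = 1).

1. A_x = -8  [BC ∥ AD ∩ CD ∥ BA]
2. A_y = 17  [BC ∥ AD ∩ CD ∥ BA]
   → A = (-8, 17)
3. E_x = 19/4  [E divides BD with BE:ED = 1/4:3/4]
4. E_y = 13/2  [E divides BD with BE:ED = 1/4:3/4]
   → E = (19/4, 13/2)

A = (-8, 17)
E = (19/4, 13/2)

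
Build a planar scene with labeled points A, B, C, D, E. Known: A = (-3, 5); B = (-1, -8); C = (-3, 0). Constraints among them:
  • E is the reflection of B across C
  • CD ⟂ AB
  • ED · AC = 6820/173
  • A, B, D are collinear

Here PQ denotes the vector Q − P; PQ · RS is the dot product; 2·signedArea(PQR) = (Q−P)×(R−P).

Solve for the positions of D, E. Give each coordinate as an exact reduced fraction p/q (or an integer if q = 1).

D = (-389/173, 20/173)
E = (-5, 8)

1. D_x = -389/173  [A, B, D are collinear ∩ CD ⟂ AB]
2. D_y = 20/173  [A, B, D are collinear ∩ CD ⟂ AB]
   → D = (-389/173, 20/173)
3. E_x = -5  [E is the reflection of B across C]
4. E_y = 8  [E is the reflection of B across C]
   → E = (-5, 8)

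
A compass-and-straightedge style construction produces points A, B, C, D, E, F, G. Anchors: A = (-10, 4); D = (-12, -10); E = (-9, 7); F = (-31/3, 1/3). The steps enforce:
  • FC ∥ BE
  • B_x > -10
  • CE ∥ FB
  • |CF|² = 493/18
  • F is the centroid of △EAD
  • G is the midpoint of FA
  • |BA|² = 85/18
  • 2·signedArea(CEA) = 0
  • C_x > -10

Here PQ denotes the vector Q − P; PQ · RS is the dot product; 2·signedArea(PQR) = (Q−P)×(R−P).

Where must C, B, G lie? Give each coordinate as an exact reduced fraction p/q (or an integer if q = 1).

B = (-59/6, 11/6)
C = (-19/2, 11/2)
G = (-61/6, 13/6)

1. C_x = -19/2  [line 3·x + -1·y + 34 = 0 ∩ |CF|² = 493/18]
2. C_y = 11/2  [line 3·x + -1·y + 34 = 0 ∩ |CF|² = 493/18]
   → C = (-19/2, 11/2)
3. B_x = -59/6  [FC ∥ BE ∩ CE ∥ FB]
4. B_y = 11/6  [FC ∥ BE ∩ CE ∥ FB]
   → B = (-59/6, 11/6)
5. G_x = -61/6  [G is the midpoint of FA]
6. G_y = 13/6  [G is the midpoint of FA]
   → G = (-61/6, 13/6)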